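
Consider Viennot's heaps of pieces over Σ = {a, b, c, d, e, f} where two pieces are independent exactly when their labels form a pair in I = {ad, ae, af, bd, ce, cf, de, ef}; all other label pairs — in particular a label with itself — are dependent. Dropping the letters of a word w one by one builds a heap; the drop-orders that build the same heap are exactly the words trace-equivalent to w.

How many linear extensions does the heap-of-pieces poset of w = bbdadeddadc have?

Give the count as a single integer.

piece 0:b — minimal
piece 1:b rests on {0:b}
piece 2:d — minimal
piece 3:a rests on {1:b}
piece 4:d rests on {2:d}
piece 5:e rests on {1:b}
piece 6:d rests on {4:d}
piece 7:d rests on {6:d}
piece 8:a rests on {3:a}
piece 9:d rests on {7:d}
piece 10:c rests on {8:a, 9:d}
minimal pieces: {0:b, 2:d}
ways to finish when only these pieces remain (= sum over removing one remaining piece with nothing left below it):
  1 left: {5}→1  {10}→1
  2 left: {5,10}→2  {8,10}→1  {9,10}→1
  3 left: {3,8,10}→1  {5,8,10}→3  {5,9,10}→3  {7,9,10}→1  {8,9,10}→2
  4 left: {3,5,8,10}→4  {3,8,9,10}→3  {5,7,9,10}→4  {5,8,9,10}→8  {6,7,9,10}→1  {7,8,9,10}→3
  5 left: {1,3,5,8,10}→4  {3,5,8,9,10}→15  {3,7,8,9,10}→6  {4,6,7,9,10}→1  {5,6,7,9,10}→5  {5,7,8,9,10}→15  {6,7,8,9,10}→4
  6 left: {0,1,3,5,8,10}→4  {1,3,5,8,9,10}→19  {2,4,6,7,9,10}→1  {3,5,7,8,9,10}→36  {3,6,7,8,9,10}→10  {4,5,6,7,9,10}→6  {4,6,7,8,9,10}→5  {5,6,7,8,9,10}→24
  7 left: {0,1,3,5,8,9,10}→23  {1,3,5,7,8,9,10}→55  {2,4,5,6,7,9,10}→7  {2,4,6,7,8,9,10}→6  {3,4,6,7,8,9,10}→15  {3,5,6,7,8,9,10}→70  {4,5,6,7,8,9,10}→35
  8 left: {0,1,3,5,7,8,9,10}→78  {1,3,5,6,7,8,9,10}→125  {2,3,4,6,7,8,9,10}→21  {2,4,5,6,7,8,9,10}→48  {3,4,5,6,7,8,9,10}→120
  9 left: {0,1,3,5,6,7,8,9,10}→203  {1,3,4,5,6,7,8,9,10}→245  {2,3,4,5,6,7,8,9,10}→189
  placing 0:b first → 434 extensions
  placing 2:d first → 448 extensions
total linear extensions = 882

882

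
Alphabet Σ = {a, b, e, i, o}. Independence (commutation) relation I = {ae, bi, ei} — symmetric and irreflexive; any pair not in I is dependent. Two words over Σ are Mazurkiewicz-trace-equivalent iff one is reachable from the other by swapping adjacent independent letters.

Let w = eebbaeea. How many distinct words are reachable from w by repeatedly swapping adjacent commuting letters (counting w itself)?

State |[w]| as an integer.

drop 0:e onto floor
drop 1:e onto {0:e}
drop 2:b onto {1:e}
drop 3:b onto {2:b}
drop 4:a onto {3:b}
drop 5:e onto {3:b}
drop 6:e onto {5:e}
drop 7:a onto {4:a}
ground layer = {0:e}
drop-orders for the pieces not yet dropped (sum over which currently-grounded one goes next):
  1 to go: {6} 1  {7} 1
  2 to go: {4,7} 1  {5,6} 1  {6,7} 2
  3 to go: {4,6,7} 3  {5,6,7} 3
  4 to go: {4,5,6,7} 6
  5 to go: {3,4,5,6,7} 6
  6 to go: {2,3,4,5,6,7} 6
  if 0:e drops first: 6 orders

6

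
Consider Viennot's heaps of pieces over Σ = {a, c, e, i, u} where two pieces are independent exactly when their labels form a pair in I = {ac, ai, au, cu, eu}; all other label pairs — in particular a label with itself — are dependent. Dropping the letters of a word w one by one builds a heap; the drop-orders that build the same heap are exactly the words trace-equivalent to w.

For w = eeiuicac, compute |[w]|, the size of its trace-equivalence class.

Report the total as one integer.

6

drop 0:e onto floor
drop 1:e onto {0:e}
drop 2:i onto {1:e}
drop 3:u onto {2:i}
drop 4:i onto {3:u}
drop 5:c onto {4:i}
drop 6:a onto {1:e}
drop 7:c onto {5:c}
ground layer = {0:e}
drop-orders for the pieces not yet dropped (sum over which currently-grounded one goes next):
  1 to go: {6} 1  {7} 1
  2 to go: {5,7} 1  {6,7} 2
  3 to go: {4,5,7} 1  {5,6,7} 3
  4 to go: {3,4,5,7} 1  {4,5,6,7} 4
  5 to go: {2,3,4,5,7} 1  {3,4,5,6,7} 5
  6 to go: {2,3,4,5,6,7} 6
  if 0:e drops first: 6 orders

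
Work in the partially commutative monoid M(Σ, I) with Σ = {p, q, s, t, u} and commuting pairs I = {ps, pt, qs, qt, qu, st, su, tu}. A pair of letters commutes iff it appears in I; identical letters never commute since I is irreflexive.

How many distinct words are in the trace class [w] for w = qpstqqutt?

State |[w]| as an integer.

1512

0(q) covers ∅
1(p) covers 0:q
2(s) covers ∅
3(t) covers ∅
4(q) covers 1:p
5(q) covers 4:q
6(u) covers 1:p
7(t) covers 3:t
8(t) covers 7:t
floor of heap: 0:q, 2:s, 3:t
completions by unplaced set U, small U first (add the entries for U minus each lowest piece of U):
  |U|=1: {2}:1  {5}:1  {6}:1  {8}:1
  |U|=2: {2,5}:2  {2,6}:2  {2,8}:2  {4,5}:1  {5,6}:2  {5,8}:2  {6,8}:2  {7,8}:1
  |U|=3: {2,4,5}:3  {2,5,6}:6  {2,5,8}:6  {2,6,8}:6  {2,7,8}:3  {3,7,8}:1  {4,5,6}:3  {4,5,8}:3  {5,6,8}:6  {5,7,8}:3  {6,7,8}:3
  |U|=4: {1,4,5,6}:3  {2,3,7,8}:4  {2,4,5,6}:12  {2,4,5,8}:12  {2,5,6,8}:24  {2,5,7,8}:12  {2,6,7,8}:12  {3,5,7,8}:4  {3,6,7,8}:4  {4,5,6,8}:12  {4,5,7,8}:6  {5,6,7,8}:12
  |U|=5: {0,1,4,5,6}:3  {1,2,4,5,6}:15  {1,4,5,6,8}:15  {2,3,5,7,8}:20  {2,3,6,7,8}:20  {2,4,5,6,8}:60  {2,4,5,7,8}:30  {2,5,6,7,8}:60  {3,4,5,7,8}:10  {3,5,6,7,8}:20  {4,5,6,7,8}:30
  |U|=6: {0,1,2,4,5,6}:18  {0,1,4,5,6,8}:18  {1,2,4,5,6,8}:90  {1,4,5,6,7,8}:45  {2,3,4,5,7,8}:60  {2,3,5,6,7,8}:120  {2,4,5,6,7,8}:180  {3,4,5,6,7,8}:60
  |U|=7: {0,1,2,4,5,6,8}:126  {0,1,4,5,6,7,8}:63  {1,2,4,5,6,7,8}:315  {1,3,4,5,6,7,8}:105  {2,3,4,5,6,7,8}:420
  start at 0(q): 840
  start at 2(s): 168
  start at 3(t): 504
sum over floor = 1512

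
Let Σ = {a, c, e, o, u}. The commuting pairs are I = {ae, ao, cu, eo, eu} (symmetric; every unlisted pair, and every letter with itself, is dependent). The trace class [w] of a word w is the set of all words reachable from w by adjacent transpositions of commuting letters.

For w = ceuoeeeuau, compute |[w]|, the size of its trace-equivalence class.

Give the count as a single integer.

#0=c has no predecessor
#1=e depends on [0:c]
#2=u has no predecessor
#3=o depends on [0:c, 2:u]
#4=e depends on [1:e]
#5=e depends on [4:e]
#6=e depends on [5:e]
#7=u depends on [3:o]
#8=a depends on [7:u]
#9=u depends on [8:a]
sources: [0:c, 2:u]
N(rest) = Σ N(rest − s) over sources s of rest; N(one piece) = 1:
  size 1 → [6]=1  [9]=1
  size 2 → [5,6]=1  [6,9]=2  [8,9]=1
  size 3 → [4,5,6]=1  [5,6,9]=3  [6,8,9]=3  [7,8,9]=1
  size 4 → [1,4,5,6]=1  [3,7,8,9]=1  [4,5,6,9]=4  [5,6,8,9]=6  [6,7,8,9]=4
  size 5 → [1,4,5,6,9]=5  [2,3,7,8,9]=1  [3,6,7,8,9]=5  [4,5,6,8,9]=10  [5,6,7,8,9]=10
  size 6 → [1,4,5,6,8,9]=15  [2,3,6,7,8,9]=6  [3,5,6,7,8,9]=15  [4,5,6,7,8,9]=20
  size 7 → [1,4,5,6,7,8,9]=35  [2,3,5,6,7,8,9]=21  [3,4,5,6,7,8,9]=35
  size 8 → [1,3,4,5,6,7,8,9]=70  [2,3,4,5,6,7,8,9]=56
  first=0(c) contributes 126
  first=2(u) contributes 70
|[w]| = 196

196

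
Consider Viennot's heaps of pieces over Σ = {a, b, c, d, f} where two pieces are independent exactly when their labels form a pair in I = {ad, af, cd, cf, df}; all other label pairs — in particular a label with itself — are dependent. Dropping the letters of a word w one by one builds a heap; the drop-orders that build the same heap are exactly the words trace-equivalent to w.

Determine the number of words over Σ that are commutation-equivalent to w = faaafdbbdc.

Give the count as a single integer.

drop 0:f onto floor
drop 1:a onto floor
drop 2:a onto {1:a}
drop 3:a onto {2:a}
drop 4:f onto {0:f}
drop 5:d onto floor
drop 6:b onto {3:a, 4:f, 5:d}
drop 7:b onto {6:b}
drop 8:d onto {7:b}
drop 9:c onto {7:b}
ground layer = {0:f, 1:a, 5:d}
drop-orders for the pieces not yet dropped (sum over which currently-grounded one goes next):
  1 to go: {8} 1  {9} 1
  2 to go: {8,9} 2
  3 to go: {7,8,9} 2
  4 to go: {6,7,8,9} 2
  5 to go: {3,6,7,8,9} 2  {4,6,7,8,9} 2  {5,6,7,8,9} 2
  6 to go: {0,4,6,7,8,9} 2  {2,3,6,7,8,9} 2  {3,4,6,7,8,9} 4  {3,5,6,7,8,9} 4  {4,5,6,7,8,9} 4
  7 to go: {0,3,4,6,7,8,9} 6  {0,4,5,6,7,8,9} 6  {1,2,3,6,7,8,9} 2  {2,3,4,6,7,8,9} 6  {2,3,5,6,7,8,9} 6  {3,4,5,6,7,8,9} 12
  8 to go: {0,2,3,4,6,7,8,9} 12  {0,3,4,5,6,7,8,9} 24  {1,2,3,4,6,7,8,9} 8  {1,2,3,5,6,7,8,9} 8  {2,3,4,5,6,7,8,9} 24
  if 0:f drops first: 40 orders
  if 1:a drops first: 60 orders
  if 5:d drops first: 20 orders
heap linearizations: 120

120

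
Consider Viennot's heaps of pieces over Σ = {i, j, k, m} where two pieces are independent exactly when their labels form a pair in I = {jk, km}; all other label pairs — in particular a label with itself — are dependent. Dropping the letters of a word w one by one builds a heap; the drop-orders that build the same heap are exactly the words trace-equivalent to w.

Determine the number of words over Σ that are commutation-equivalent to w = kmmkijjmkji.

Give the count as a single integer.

drop 0:k onto floor
drop 1:m onto floor
drop 2:m onto {1:m}
drop 3:k onto {0:k}
drop 4:i onto {2:m, 3:k}
drop 5:j onto {4:i}
drop 6:j onto {5:j}
drop 7:m onto {6:j}
drop 8:k onto {4:i}
drop 9:j onto {7:m}
drop 10:i onto {8:k, 9:j}
ground layer = {0:k, 1:m}
drop-orders for the pieces not yet dropped (sum over which currently-grounded one goes next):
  1 to go: {10} 1
  2 to go: {8,10} 1  {9,10} 1
  3 to go: {7,9,10} 1  {8,9,10} 2
  4 to go: {6,7,9,10} 1  {7,8,9,10} 3
  5 to go: {5,6,7,9,10} 1  {6,7,8,9,10} 4
  6 to go: {5,6,7,8,9,10} 5
  7 to go: {4,5,6,7,8,9,10} 5
  8 to go: {2,4,5,6,7,8,9,10} 5  {3,4,5,6,7,8,9,10} 5
  9 to go: {0,3,4,5,6,7,8,9,10} 5  {1,2,4,5,6,7,8,9,10} 5  {2,3,4,5,6,7,8,9,10} 10
  if 0:k drops first: 15 orders
  if 1:m drops first: 15 orders
heap linearizations: 30

30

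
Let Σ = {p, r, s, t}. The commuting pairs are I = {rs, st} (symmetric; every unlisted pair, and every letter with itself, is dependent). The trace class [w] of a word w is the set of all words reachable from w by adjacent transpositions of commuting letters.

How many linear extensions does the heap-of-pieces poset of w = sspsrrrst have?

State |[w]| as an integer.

15

piece 0:s — minimal
piece 1:s rests on {0:s}
piece 2:p rests on {1:s}
piece 3:s rests on {2:p}
piece 4:r rests on {2:p}
piece 5:r rests on {4:r}
piece 6:r rests on {5:r}
piece 7:s rests on {3:s}
piece 8:t rests on {6:r}
minimal pieces: {0:s}
ways to finish when only these pieces remain (= sum over removing one remaining piece with nothing left below it):
  1 left: {7}→1  {8}→1
  2 left: {3,7}→1  {6,8}→1  {7,8}→2
  3 left: {3,7,8}→3  {5,6,8}→1  {6,7,8}→3
  4 left: {3,6,7,8}→6  {4,5,6,8}→1  {5,6,7,8}→4
  5 left: {3,5,6,7,8}→10  {4,5,6,7,8}→5
  6 left: {3,4,5,6,7,8}→15
  7 left: {2,3,4,5,6,7,8}→15
  placing 0:s first → 15 extensions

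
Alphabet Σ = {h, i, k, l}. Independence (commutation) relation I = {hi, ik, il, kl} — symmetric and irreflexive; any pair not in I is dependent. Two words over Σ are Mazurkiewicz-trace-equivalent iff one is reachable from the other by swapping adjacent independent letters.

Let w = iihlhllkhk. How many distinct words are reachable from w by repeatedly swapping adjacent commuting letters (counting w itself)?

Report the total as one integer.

0(i) covers ∅
1(i) covers 0:i
2(h) covers ∅
3(l) covers 2:h
4(h) covers 3:l
5(l) covers 4:h
6(l) covers 5:l
7(k) covers 4:h
8(h) covers 6:l, 7:k
9(k) covers 8:h
floor of heap: 0:i, 2:h
completions by unplaced set U, small U first (add the entries for U minus each lowest piece of U):
  |U|=1: {1}:1  {9}:1
  |U|=2: {0,1}:1  {1,9}:2  {8,9}:1
  |U|=3: {0,1,9}:3  {1,8,9}:3  {6,8,9}:1  {7,8,9}:1
  |U|=4: {0,1,8,9}:6  {1,6,8,9}:4  {1,7,8,9}:4  {5,6,8,9}:1  {6,7,8,9}:2
  |U|=5: {0,1,6,8,9}:10  {0,1,7,8,9}:10  {1,5,6,8,9}:5  {1,6,7,8,9}:10  {5,6,7,8,9}:3
  |U|=6: {0,1,5,6,8,9}:15  {0,1,6,7,8,9}:30  {1,5,6,7,8,9}:18  {4,5,6,7,8,9}:3
  |U|=7: {0,1,5,6,7,8,9}:63  {1,4,5,6,7,8,9}:21  {3,4,5,6,7,8,9}:3
  |U|=8: {0,1,4,5,6,7,8,9}:84  {1,3,4,5,6,7,8,9}:24  {2,3,4,5,6,7,8,9}:3
  start at 0(i): 27
  start at 2(h): 108
sum over floor = 135

135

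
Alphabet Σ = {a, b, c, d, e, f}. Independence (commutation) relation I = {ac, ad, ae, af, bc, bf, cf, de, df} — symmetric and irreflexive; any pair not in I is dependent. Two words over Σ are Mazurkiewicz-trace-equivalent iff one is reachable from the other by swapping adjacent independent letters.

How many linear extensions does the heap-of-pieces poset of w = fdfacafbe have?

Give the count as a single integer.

#0=f has no predecessor
#1=d has no predecessor
#2=f depends on [0:f]
#3=a has no predecessor
#4=c depends on [1:d]
#5=a depends on [3:a]
#6=f depends on [2:f]
#7=b depends on [1:d, 5:a]
#8=e depends on [4:c, 6:f, 7:b]
sources: [0:f, 1:d, 3:a]
N(rest) = Σ N(rest − s) over sources s of rest; N(one piece) = 1:
  size 1 → [8]=1
  size 2 → [4,8]=1  [6,8]=1  [7,8]=1
  size 3 → [2,6,8]=1  [4,6,8]=2  [4,7,8]=2  [5,7,8]=1  [6,7,8]=2
  size 4 → [0,2,6,8]=1  [1,4,7,8]=2  [2,4,6,8]=3  [2,6,7,8]=3  [3,5,7,8]=1  [4,5,7,8]=3  [4,6,7,8]=6  [5,6,7,8]=3
  size 5 → [0,2,4,6,8]=4  [0,2,6,7,8]=4  [1,4,5,7,8]=5  [1,4,6,7,8]=8  [2,4,6,7,8]=12  [2,5,6,7,8]=6  [3,4,5,7,8]=4  [3,5,6,7,8]=4  [4,5,6,7,8]=12
  size 6 → [0,2,4,6,7,8]=20  [0,2,5,6,7,8]=10  [1,2,4,6,7,8]=20  [1,3,4,5,7,8]=9  [1,4,5,6,7,8]=25  [2,3,5,6,7,8]=10  [2,4,5,6,7,8]=30  [3,4,5,6,7,8]=20
  size 7 → [0,1,2,4,6,7,8]=40  [0,2,3,5,6,7,8]=20  [0,2,4,5,6,7,8]=60  [1,2,4,5,6,7,8]=75  [1,3,4,5,6,7,8]=54  [2,3,4,5,6,7,8]=60
  first=0(f) contributes 189
  first=1(d) contributes 140
  first=3(a) contributes 175
|[w]| = 504

504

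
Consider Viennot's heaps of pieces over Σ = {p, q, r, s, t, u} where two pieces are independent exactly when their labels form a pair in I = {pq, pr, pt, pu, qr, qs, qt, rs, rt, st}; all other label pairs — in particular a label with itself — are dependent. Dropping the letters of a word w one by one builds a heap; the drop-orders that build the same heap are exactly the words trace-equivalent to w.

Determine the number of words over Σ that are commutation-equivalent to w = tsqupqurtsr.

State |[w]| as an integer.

468

piece 0:t — minimal
piece 1:s — minimal
piece 2:q — minimal
piece 3:u rests on {0:t, 1:s, 2:q}
piece 4:p rests on {1:s}
piece 5:q rests on {3:u}
piece 6:u rests on {5:q}
piece 7:r rests on {6:u}
piece 8:t rests on {6:u}
piece 9:s rests on {4:p, 6:u}
piece 10:r rests on {7:r}
minimal pieces: {0:t, 1:s, 2:q}
ways to finish when only these pieces remain (= sum over removing one remaining piece with nothing left below it):
  1 left: {8}→1  {9}→1  {10}→1
  2 left: {4,9}→1  {7,10}→1  {8,9}→2  {8,10}→2  {9,10}→2
  3 left: {4,8,9}→3  {4,9,10}→3  {7,8,10}→3  {7,9,10}→3  {8,9,10}→6
  4 left: {4,7,9,10}→6  {4,8,9,10}→12  {7,8,9,10}→12
  5 left: {4,7,8,9,10}→30  {6,7,8,9,10}→12
  6 left: {4,6,7,8,9,10}→42  {5,6,7,8,9,10}→12
  7 left: {3,5,6,7,8,9,10}→12  {4,5,6,7,8,9,10}→54
  8 left: {0,3,5,6,7,8,9,10}→12  {2,3,5,6,7,8,9,10}→12  {3,4,5,6,7,8,9,10}→66
  9 left: {0,2,3,5,6,7,8,9,10}→24  {0,3,4,5,6,7,8,9,10}→78  {1,3,4,5,6,7,8,9,10}→66  {2,3,4,5,6,7,8,9,10}→78
  placing 0:t first → 144 extensions
  placing 1:s first → 180 extensions
  placing 2:q first → 144 extensions
total linear extensions = 468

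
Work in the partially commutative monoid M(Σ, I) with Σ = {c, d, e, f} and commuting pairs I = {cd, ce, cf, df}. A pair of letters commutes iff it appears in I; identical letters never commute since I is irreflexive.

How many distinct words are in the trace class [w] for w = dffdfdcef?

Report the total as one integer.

0(d) covers ∅
1(f) covers ∅
2(f) covers 1:f
3(d) covers 0:d
4(f) covers 2:f
5(d) covers 3:d
6(c) covers ∅
7(e) covers 4:f, 5:d
8(f) covers 7:e
floor of heap: 0:d, 1:f, 6:c
completions by unplaced set U, small U first (add the entries for U minus each lowest piece of U):
  |U|=1: {6}:1  {8}:1
  |U|=2: {6,8}:2  {7,8}:1
  |U|=3: {4,7,8}:1  {5,7,8}:1  {6,7,8}:3
  |U|=4: {2,4,7,8}:1  {3,5,7,8}:1  {4,5,7,8}:2  {4,6,7,8}:4  {5,6,7,8}:4
  |U|=5: {0,3,5,7,8}:1  {1,2,4,7,8}:1  {2,4,5,7,8}:3  {2,4,6,7,8}:5  {3,4,5,7,8}:3  {3,5,6,7,8}:5  {4,5,6,7,8}:10
  |U|=6: {0,3,4,5,7,8}:4  {0,3,5,6,7,8}:6  {1,2,4,5,7,8}:4  {1,2,4,6,7,8}:6  {2,3,4,5,7,8}:6  {2,4,5,6,7,8}:18  {3,4,5,6,7,8}:18
  |U|=7: {0,2,3,4,5,7,8}:10  {0,3,4,5,6,7,8}:28  {1,2,3,4,5,7,8}:10  {1,2,4,5,6,7,8}:28  {2,3,4,5,6,7,8}:42
  start at 0(d): 80
  start at 1(f): 80
  start at 6(c): 20
sum over floor = 180

180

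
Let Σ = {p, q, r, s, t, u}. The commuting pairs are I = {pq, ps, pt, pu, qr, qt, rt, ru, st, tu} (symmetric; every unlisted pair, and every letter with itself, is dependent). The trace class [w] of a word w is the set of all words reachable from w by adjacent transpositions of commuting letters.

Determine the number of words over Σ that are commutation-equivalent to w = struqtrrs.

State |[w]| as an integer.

360

drop 0:s onto floor
drop 1:t onto floor
drop 2:r onto {0:s}
drop 3:u onto {0:s}
drop 4:q onto {3:u}
drop 5:t onto {1:t}
drop 6:r onto {2:r}
drop 7:r onto {6:r}
drop 8:s onto {4:q, 7:r}
ground layer = {0:s, 1:t}
drop-orders for the pieces not yet dropped (sum over which currently-grounded one goes next):
  1 to go: {5} 1  {8} 1
  2 to go: {1,5} 1  {4,8} 1  {5,8} 2  {7,8} 1
  3 to go: {1,5,8} 3  {3,4,8} 1  {4,5,8} 3  {4,7,8} 2  {5,7,8} 3  {6,7,8} 1
  4 to go: {1,4,5,8} 6  {1,5,7,8} 6  {2,6,7,8} 1  {3,4,5,8} 4  {3,4,7,8} 3  {4,5,7,8} 8  {4,6,7,8} 3  {5,6,7,8} 4
  5 to go: {1,3,4,5,8} 10  {1,4,5,7,8} 20  {1,5,6,7,8} 10  {2,4,6,7,8} 4  {2,5,6,7,8} 5  {3,4,5,7,8} 15  {3,4,6,7,8} 6  {4,5,6,7,8} 15
  6 to go: {1,2,5,6,7,8} 15  {1,3,4,5,7,8} 45  {1,4,5,6,7,8} 45  {2,3,4,6,7,8} 10  {2,4,5,6,7,8} 24  {3,4,5,6,7,8} 36
  7 to go: {0,2,3,4,6,7,8} 10  {1,2,4,5,6,7,8} 84  {1,3,4,5,6,7,8} 126  {2,3,4,5,6,7,8} 70
  if 0:s drops first: 280 orders
  if 1:t drops first: 80 orders
heap linearizations: 360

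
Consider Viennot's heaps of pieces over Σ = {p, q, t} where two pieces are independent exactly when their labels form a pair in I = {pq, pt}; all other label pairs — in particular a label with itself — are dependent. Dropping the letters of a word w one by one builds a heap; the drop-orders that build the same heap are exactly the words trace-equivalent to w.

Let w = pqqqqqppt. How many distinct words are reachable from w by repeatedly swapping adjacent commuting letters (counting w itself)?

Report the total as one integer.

84

drop 0:p onto floor
drop 1:q onto floor
drop 2:q onto {1:q}
drop 3:q onto {2:q}
drop 4:q onto {3:q}
drop 5:q onto {4:q}
drop 6:p onto {0:p}
drop 7:p onto {6:p}
drop 8:t onto {5:q}
ground layer = {0:p, 1:q}
drop-orders for the pieces not yet dropped (sum over which currently-grounded one goes next):
  1 to go: {7} 1  {8} 1
  2 to go: {5,8} 1  {6,7} 1  {7,8} 2
  3 to go: {0,6,7} 1  {4,5,8} 1  {5,7,8} 3  {6,7,8} 3
  4 to go: {0,6,7,8} 4  {3,4,5,8} 1  {4,5,7,8} 4  {5,6,7,8} 6
  5 to go: {0,5,6,7,8} 10  {2,3,4,5,8} 1  {3,4,5,7,8} 5  {4,5,6,7,8} 10
  6 to go: {0,4,5,6,7,8} 20  {1,2,3,4,5,8} 1  {2,3,4,5,7,8} 6  {3,4,5,6,7,8} 15
  7 to go: {0,3,4,5,6,7,8} 35  {1,2,3,4,5,7,8} 7  {2,3,4,5,6,7,8} 21
  if 0:p drops first: 28 orders
  if 1:q drops first: 56 orders
heap linearizations: 84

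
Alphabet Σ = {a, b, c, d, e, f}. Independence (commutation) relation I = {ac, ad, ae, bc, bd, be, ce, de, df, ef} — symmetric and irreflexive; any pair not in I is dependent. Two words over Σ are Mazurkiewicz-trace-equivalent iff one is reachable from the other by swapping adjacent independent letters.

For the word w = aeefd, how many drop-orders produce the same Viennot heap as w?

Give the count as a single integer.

drop 0:a onto floor
drop 1:e onto floor
drop 2:e onto {1:e}
drop 3:f onto {0:a}
drop 4:d onto floor
ground layer = {0:a, 1:e, 4:d}
drop-orders for the pieces not yet dropped (sum over which currently-grounded one goes next):
  1 to go: {2} 1  {3} 1  {4} 1
  2 to go: {0,3} 1  {1,2} 1  {2,3} 2  {2,4} 2  {3,4} 2
  3 to go: {0,2,3} 3  {0,3,4} 3  {1,2,3} 3  {1,2,4} 3  {2,3,4} 6
  if 0:a drops first: 12 orders
  if 1:e drops first: 12 orders
  if 4:d drops first: 6 orders
heap linearizations: 30

30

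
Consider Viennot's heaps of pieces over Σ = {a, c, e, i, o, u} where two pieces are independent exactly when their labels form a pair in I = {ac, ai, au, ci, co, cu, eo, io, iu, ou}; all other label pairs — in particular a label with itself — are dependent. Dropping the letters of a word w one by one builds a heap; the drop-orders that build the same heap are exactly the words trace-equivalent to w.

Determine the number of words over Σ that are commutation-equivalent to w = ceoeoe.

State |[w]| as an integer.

#0=c has no predecessor
#1=e depends on [0:c]
#2=o has no predecessor
#3=e depends on [1:e]
#4=o depends on [2:o]
#5=e depends on [3:e]
sources: [0:c, 2:o]
N(rest) = Σ N(rest − s) over sources s of rest; N(one piece) = 1:
  size 1 → [4]=1  [5]=1
  size 2 → [2,4]=1  [3,5]=1  [4,5]=2
  size 3 → [1,3,5]=1  [2,4,5]=3  [3,4,5]=3
  size 4 → [0,1,3,5]=1  [1,3,4,5]=4  [2,3,4,5]=6
  first=0(c) contributes 10
  first=2(o) contributes 5
|[w]| = 15

15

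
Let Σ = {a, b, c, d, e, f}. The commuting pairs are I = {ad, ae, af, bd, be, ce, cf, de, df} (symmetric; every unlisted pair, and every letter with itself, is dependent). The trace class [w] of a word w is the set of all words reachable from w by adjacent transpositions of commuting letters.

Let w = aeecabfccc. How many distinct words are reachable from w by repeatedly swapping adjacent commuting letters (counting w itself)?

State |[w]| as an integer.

drop 0:a onto floor
drop 1:e onto floor
drop 2:e onto {1:e}
drop 3:c onto {0:a}
drop 4:a onto {3:c}
drop 5:b onto {4:a}
drop 6:f onto {2:e, 5:b}
drop 7:c onto {5:b}
drop 8:c onto {7:c}
drop 9:c onto {8:c}
ground layer = {0:a, 1:e}
drop-orders for the pieces not yet dropped (sum over which currently-grounded one goes next):
  1 to go: {6} 1  {9} 1
  2 to go: {2,6} 1  {6,9} 2  {8,9} 1
  3 to go: {1,2,6} 1  {2,6,9} 3  {6,8,9} 3  {7,8,9} 1
  4 to go: {1,2,6,9} 4  {2,6,8,9} 6  {6,7,8,9} 4
  5 to go: {1,2,6,8,9} 10  {2,6,7,8,9} 10  {5,6,7,8,9} 4
  6 to go: {1,2,6,7,8,9} 20  {2,5,6,7,8,9} 14  {4,5,6,7,8,9} 4
  7 to go: {1,2,5,6,7,8,9} 34  {2,4,5,6,7,8,9} 18  {3,4,5,6,7,8,9} 4
  8 to go: {0,3,4,5,6,7,8,9} 4  {1,2,4,5,6,7,8,9} 52  {2,3,4,5,6,7,8,9} 22
  if 0:a drops first: 74 orders
  if 1:e drops first: 26 orders
heap linearizations: 100

100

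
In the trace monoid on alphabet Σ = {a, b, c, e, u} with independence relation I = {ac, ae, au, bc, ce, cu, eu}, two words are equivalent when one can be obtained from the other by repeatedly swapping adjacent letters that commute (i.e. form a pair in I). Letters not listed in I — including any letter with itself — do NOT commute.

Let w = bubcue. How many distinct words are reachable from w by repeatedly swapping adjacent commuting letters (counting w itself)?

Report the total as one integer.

piece 0:b — minimal
piece 1:u rests on {0:b}
piece 2:b rests on {1:u}
piece 3:c — minimal
piece 4:u rests on {2:b}
piece 5:e rests on {2:b}
minimal pieces: {0:b, 3:c}
ways to finish when only these pieces remain (= sum over removing one remaining piece with nothing left below it):
  1 left: {3}→1  {4}→1  {5}→1
  2 left: {3,4}→2  {3,5}→2  {4,5}→2
  3 left: {2,4,5}→2  {3,4,5}→6
  4 left: {1,2,4,5}→2  {2,3,4,5}→8
  placing 0:b first → 10 extensions
  placing 3:c first → 2 extensions
total linear extensions = 12

12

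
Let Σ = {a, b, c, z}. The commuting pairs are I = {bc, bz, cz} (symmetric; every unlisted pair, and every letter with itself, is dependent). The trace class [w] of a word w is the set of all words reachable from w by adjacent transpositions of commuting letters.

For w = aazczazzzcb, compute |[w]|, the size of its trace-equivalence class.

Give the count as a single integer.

#0=a has no predecessor
#1=a depends on [0:a]
#2=z depends on [1:a]
#3=c depends on [1:a]
#4=z depends on [2:z]
#5=a depends on [3:c, 4:z]
#6=z depends on [5:a]
#7=z depends on [6:z]
#8=z depends on [7:z]
#9=c depends on [5:a]
#10=b depends on [5:a]
sources: [0:a]
N(rest) = Σ N(rest − s) over sources s of rest; N(one piece) = 1:
  size 1 → [8]=1  [9]=1  [10]=1
  size 2 → [7,8]=1  [8,9]=2  [8,10]=2  [9,10]=2
  size 3 → [6,7,8]=1  [7,8,9]=3  [7,8,10]=3  [8,9,10]=6
  size 4 → [6,7,8,9]=4  [6,7,8,10]=4  [7,8,9,10]=12
  size 5 → [6,7,8,9,10]=20
  size 6 → [5,6,7,8,9,10]=20
  size 7 → [3,5,6,7,8,9,10]=20  [4,5,6,7,8,9,10]=20
  size 8 → [2,4,5,6,7,8,9,10]=20  [3,4,5,6,7,8,9,10]=40
  size 9 → [2,3,4,5,6,7,8,9,10]=60
  first=0(a) contributes 60

60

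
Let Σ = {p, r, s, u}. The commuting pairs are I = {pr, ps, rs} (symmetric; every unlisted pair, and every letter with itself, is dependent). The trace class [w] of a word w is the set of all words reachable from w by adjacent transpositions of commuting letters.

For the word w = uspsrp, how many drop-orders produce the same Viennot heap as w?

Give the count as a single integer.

30

drop 0:u onto floor
drop 1:s onto {0:u}
drop 2:p onto {0:u}
drop 3:s onto {1:s}
drop 4:r onto {0:u}
drop 5:p onto {2:p}
ground layer = {0:u}
drop-orders for the pieces not yet dropped (sum over which currently-grounded one goes next):
  1 to go: {3} 1  {4} 1  {5} 1
  2 to go: {1,3} 1  {2,5} 1  {3,4} 2  {3,5} 2  {4,5} 2
  3 to go: {1,3,4} 3  {1,3,5} 3  {2,3,5} 3  {2,4,5} 3  {3,4,5} 6
  4 to go: {1,2,3,5} 6  {1,3,4,5} 12  {2,3,4,5} 12
  if 0:u drops first: 30 orders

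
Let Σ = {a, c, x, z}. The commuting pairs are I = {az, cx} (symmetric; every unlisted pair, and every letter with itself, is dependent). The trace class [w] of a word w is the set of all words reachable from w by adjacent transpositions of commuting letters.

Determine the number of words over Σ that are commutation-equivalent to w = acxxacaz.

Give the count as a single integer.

0(a) covers ∅
1(c) covers 0:a
2(x) covers 0:a
3(x) covers 2:x
4(a) covers 1:c, 3:x
5(c) covers 4:a
6(a) covers 5:c
7(z) covers 5:c
floor of heap: 0:a
completions by unplaced set U, small U first (add the entries for U minus each lowest piece of U):
  |U|=1: {6}:1  {7}:1
  |U|=2: {6,7}:2
  |U|=3: {5,6,7}:2
  |U|=4: {4,5,6,7}:2
  |U|=5: {1,4,5,6,7}:2  {3,4,5,6,7}:2
  |U|=6: {1,3,4,5,6,7}:4  {2,3,4,5,6,7}:2
  start at 0(a): 6

6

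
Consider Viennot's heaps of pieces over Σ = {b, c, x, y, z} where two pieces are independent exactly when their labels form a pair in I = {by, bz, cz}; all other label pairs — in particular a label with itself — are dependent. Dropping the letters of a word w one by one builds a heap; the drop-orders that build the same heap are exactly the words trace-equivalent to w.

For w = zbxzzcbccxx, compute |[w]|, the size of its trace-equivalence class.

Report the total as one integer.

30

drop 0:z onto floor
drop 1:b onto floor
drop 2:x onto {0:z, 1:b}
drop 3:z onto {2:x}
drop 4:z onto {3:z}
drop 5:c onto {2:x}
drop 6:b onto {5:c}
drop 7:c onto {6:b}
drop 8:c onto {7:c}
drop 9:x onto {4:z, 8:c}
drop 10:x onto {9:x}
ground layer = {0:z, 1:b}
drop-orders for the pieces not yet dropped (sum over which currently-grounded one goes next):
  1 to go: {10} 1
  2 to go: {9,10} 1
  3 to go: {4,9,10} 1  {8,9,10} 1
  4 to go: {3,4,9,10} 1  {4,8,9,10} 2  {7,8,9,10} 1
  5 to go: {3,4,8,9,10} 3  {4,7,8,9,10} 3  {6,7,8,9,10} 1
  6 to go: {3,4,7,8,9,10} 6  {4,6,7,8,9,10} 4  {5,6,7,8,9,10} 1
  7 to go: {3,4,6,7,8,9,10} 10  {4,5,6,7,8,9,10} 5
  8 to go: {3,4,5,6,7,8,9,10} 15
  9 to go: {2,3,4,5,6,7,8,9,10} 15
  if 0:z drops first: 15 orders
  if 1:b drops first: 15 orders
heap linearizations: 30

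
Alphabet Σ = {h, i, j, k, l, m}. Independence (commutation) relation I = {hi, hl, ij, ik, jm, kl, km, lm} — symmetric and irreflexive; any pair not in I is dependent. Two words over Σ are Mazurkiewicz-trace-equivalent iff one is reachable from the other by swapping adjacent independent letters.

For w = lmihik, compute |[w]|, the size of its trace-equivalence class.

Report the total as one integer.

0(l) covers ∅
1(m) covers ∅
2(i) covers 0:l, 1:m
3(h) covers 1:m
4(i) covers 2:i
5(k) covers 3:h
floor of heap: 0:l, 1:m
completions by unplaced set U, small U first (add the entries for U minus each lowest piece of U):
  |U|=1: {4}:1  {5}:1
  |U|=2: {2,4}:1  {3,5}:1  {4,5}:2
  |U|=3: {0,2,4}:1  {2,4,5}:3  {3,4,5}:3
  |U|=4: {0,2,4,5}:4  {2,3,4,5}:6
  start at 0(l): 6
  start at 1(m): 10
sum over floor = 16

16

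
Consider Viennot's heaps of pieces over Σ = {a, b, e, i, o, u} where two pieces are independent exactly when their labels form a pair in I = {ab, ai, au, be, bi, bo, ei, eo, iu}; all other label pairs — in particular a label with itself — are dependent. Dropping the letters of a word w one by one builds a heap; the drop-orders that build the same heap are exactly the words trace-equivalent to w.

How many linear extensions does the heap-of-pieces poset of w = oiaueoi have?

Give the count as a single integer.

20

drop 0:o onto floor
drop 1:i onto {0:o}
drop 2:a onto {0:o}
drop 3:u onto {0:o}
drop 4:e onto {2:a, 3:u}
drop 5:o onto {1:i, 2:a, 3:u}
drop 6:i onto {5:o}
ground layer = {0:o}
drop-orders for the pieces not yet dropped (sum over which currently-grounded one goes next):
  1 to go: {4} 1  {6} 1
  2 to go: {4,6} 2  {5,6} 1
  3 to go: {1,5,6} 1  {4,5,6} 3
  4 to go: {1,4,5,6} 4  {2,4,5,6} 3  {3,4,5,6} 3
  5 to go: {1,2,4,5,6} 7  {1,3,4,5,6} 7  {2,3,4,5,6} 6
  if 0:o drops first: 20 orders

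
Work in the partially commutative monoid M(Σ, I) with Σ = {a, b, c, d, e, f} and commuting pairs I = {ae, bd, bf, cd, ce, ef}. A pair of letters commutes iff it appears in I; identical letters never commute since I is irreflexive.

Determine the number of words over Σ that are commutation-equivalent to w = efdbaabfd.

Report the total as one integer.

15

0(e) covers ∅
1(f) covers ∅
2(d) covers 0:e, 1:f
3(b) covers 0:e
4(a) covers 2:d, 3:b
5(a) covers 4:a
6(b) covers 5:a
7(f) covers 5:a
8(d) covers 7:f
floor of heap: 0:e, 1:f
completions by unplaced set U, small U first (add the entries for U minus each lowest piece of U):
  |U|=1: {6}:1  {8}:1
  |U|=2: {6,8}:2  {7,8}:1
  |U|=3: {6,7,8}:3
  |U|=4: {5,6,7,8}:3
  |U|=5: {4,5,6,7,8}:3
  |U|=6: {2,4,5,6,7,8}:3  {3,4,5,6,7,8}:3
  |U|=7: {1,2,4,5,6,7,8}:3  {2,3,4,5,6,7,8}:6
  start at 0(e): 9
  start at 1(f): 6
sum over floor = 15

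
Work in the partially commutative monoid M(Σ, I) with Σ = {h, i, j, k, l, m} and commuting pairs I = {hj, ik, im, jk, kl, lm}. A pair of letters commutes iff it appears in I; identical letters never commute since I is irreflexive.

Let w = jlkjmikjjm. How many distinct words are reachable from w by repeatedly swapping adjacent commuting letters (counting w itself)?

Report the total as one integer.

31

0(j) covers ∅
1(l) covers 0:j
2(k) covers ∅
3(j) covers 1:l
4(m) covers 2:k, 3:j
5(i) covers 3:j
6(k) covers 4:m
7(j) covers 4:m, 5:i
8(j) covers 7:j
9(m) covers 6:k, 8:j
floor of heap: 0:j, 2:k
completions by unplaced set U, small U first (add the entries for U minus each lowest piece of U):
  |U|=1: {9}:1
  |U|=2: {6,9}:1  {8,9}:1
  |U|=3: {6,8,9}:2  {7,8,9}:1
  |U|=4: {5,7,8,9}:1  {6,7,8,9}:3
  |U|=5: {4,6,7,8,9}:3  {5,6,7,8,9}:4
  |U|=6: {2,4,6,7,8,9}:3  {4,5,6,7,8,9}:7
  |U|=7: {2,4,5,6,7,8,9}:10  {3,4,5,6,7,8,9}:7
  |U|=8: {1,3,4,5,6,7,8,9}:7  {2,3,4,5,6,7,8,9}:17
  start at 0(j): 24
  start at 2(k): 7
sum over floor = 31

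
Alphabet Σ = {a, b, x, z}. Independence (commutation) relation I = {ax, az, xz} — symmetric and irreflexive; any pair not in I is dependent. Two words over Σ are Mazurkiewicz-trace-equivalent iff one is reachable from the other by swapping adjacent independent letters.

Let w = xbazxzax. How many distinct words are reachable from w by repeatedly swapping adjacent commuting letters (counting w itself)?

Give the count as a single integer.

drop 0:x onto floor
drop 1:b onto {0:x}
drop 2:a onto {1:b}
drop 3:z onto {1:b}
drop 4:x onto {1:b}
drop 5:z onto {3:z}
drop 6:a onto {2:a}
drop 7:x onto {4:x}
ground layer = {0:x}
drop-orders for the pieces not yet dropped (sum over which currently-grounded one goes next):
  1 to go: {5} 1  {6} 1  {7} 1
  2 to go: {2,6} 1  {3,5} 1  {4,7} 1  {5,6} 2  {5,7} 2  {6,7} 2
  3 to go: {2,5,6} 3  {2,6,7} 3  {3,5,6} 3  {3,5,7} 3  {4,5,7} 3  {4,6,7} 3  {5,6,7} 6
  4 to go: {2,3,5,6} 6  {2,4,6,7} 6  {2,5,6,7} 12  {3,4,5,7} 6  {3,5,6,7} 12  {4,5,6,7} 12
  5 to go: {2,3,5,6,7} 30  {2,4,5,6,7} 30  {3,4,5,6,7} 30
  6 to go: {2,3,4,5,6,7} 90
  if 0:x drops first: 90 orders

90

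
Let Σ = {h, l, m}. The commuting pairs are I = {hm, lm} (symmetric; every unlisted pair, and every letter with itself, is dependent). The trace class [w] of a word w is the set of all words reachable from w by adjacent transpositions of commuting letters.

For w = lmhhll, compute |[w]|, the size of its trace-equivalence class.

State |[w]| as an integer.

6

piece 0:l — minimal
piece 1:m — minimal
piece 2:h rests on {0:l}
piece 3:h rests on {2:h}
piece 4:l rests on {3:h}
piece 5:l rests on {4:l}
minimal pieces: {0:l, 1:m}
ways to finish when only these pieces remain (= sum over removing one remaining piece with nothing left below it):
  1 left: {1}→1  {5}→1
  2 left: {1,5}→2  {4,5}→1
  3 left: {1,4,5}→3  {3,4,5}→1
  4 left: {1,3,4,5}→4  {2,3,4,5}→1
  placing 0:l first → 5 extensions
  placing 1:m first → 1 extensions
total linear extensions = 6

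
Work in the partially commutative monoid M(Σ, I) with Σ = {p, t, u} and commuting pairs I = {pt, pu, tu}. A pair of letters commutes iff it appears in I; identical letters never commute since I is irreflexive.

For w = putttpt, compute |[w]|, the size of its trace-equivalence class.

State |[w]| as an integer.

105

0(p) covers ∅
1(u) covers ∅
2(t) covers ∅
3(t) covers 2:t
4(t) covers 3:t
5(p) covers 0:p
6(t) covers 4:t
floor of heap: 0:p, 1:u, 2:t
completions by unplaced set U, small U first (add the entries for U minus each lowest piece of U):
  |U|=1: {1}:1  {5}:1  {6}:1
  |U|=2: {0,5}:1  {1,5}:2  {1,6}:2  {4,6}:1  {5,6}:2
  |U|=3: {0,1,5}:3  {0,5,6}:3  {1,4,6}:3  {1,5,6}:6  {3,4,6}:1  {4,5,6}:3
  |U|=4: {0,1,5,6}:12  {0,4,5,6}:6  {1,3,4,6}:4  {1,4,5,6}:12  {2,3,4,6}:1  {3,4,5,6}:4
  |U|=5: {0,1,4,5,6}:30  {0,3,4,5,6}:10  {1,2,3,4,6}:5  {1,3,4,5,6}:20  {2,3,4,5,6}:5
  start at 0(p): 30
  start at 1(u): 15
  start at 2(t): 60
sum over floor = 105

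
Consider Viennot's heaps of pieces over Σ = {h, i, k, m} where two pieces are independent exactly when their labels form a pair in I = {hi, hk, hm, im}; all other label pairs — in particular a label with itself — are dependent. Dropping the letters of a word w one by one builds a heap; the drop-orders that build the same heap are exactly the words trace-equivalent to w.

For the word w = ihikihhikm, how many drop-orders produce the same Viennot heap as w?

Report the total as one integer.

#0=i has no predecessor
#1=h has no predecessor
#2=i depends on [0:i]
#3=k depends on [2:i]
#4=i depends on [3:k]
#5=h depends on [1:h]
#6=h depends on [5:h]
#7=i depends on [4:i]
#8=k depends on [7:i]
#9=m depends on [8:k]
sources: [0:i, 1:h]
N(rest) = Σ N(rest − s) over sources s of rest; N(one piece) = 1:
  size 1 → [6]=1  [9]=1
  size 2 → [5,6]=1  [6,9]=2  [8,9]=1
  size 3 → [1,5,6]=1  [5,6,9]=3  [6,8,9]=3  [7,8,9]=1
  size 4 → [1,5,6,9]=4  [4,7,8,9]=1  [5,6,8,9]=6  [6,7,8,9]=4
  size 5 → [1,5,6,8,9]=10  [3,4,7,8,9]=1  [4,6,7,8,9]=5  [5,6,7,8,9]=10
  size 6 → [1,5,6,7,8,9]=20  [2,3,4,7,8,9]=1  [3,4,6,7,8,9]=6  [4,5,6,7,8,9]=15
  size 7 → [0,2,3,4,7,8,9]=1  [1,4,5,6,7,8,9]=35  [2,3,4,6,7,8,9]=7  [3,4,5,6,7,8,9]=21
  size 8 → [0,2,3,4,6,7,8,9]=8  [1,3,4,5,6,7,8,9]=56  [2,3,4,5,6,7,8,9]=28
  first=0(i) contributes 84
  first=1(h) contributes 36
|[w]| = 120

120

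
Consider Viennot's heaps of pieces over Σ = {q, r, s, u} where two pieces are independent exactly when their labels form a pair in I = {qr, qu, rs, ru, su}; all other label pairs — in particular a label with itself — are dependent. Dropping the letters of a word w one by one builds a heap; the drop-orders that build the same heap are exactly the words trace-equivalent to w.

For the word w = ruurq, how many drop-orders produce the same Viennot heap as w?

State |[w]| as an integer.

30

drop 0:r onto floor
drop 1:u onto floor
drop 2:u onto {1:u}
drop 3:r onto {0:r}
drop 4:q onto floor
ground layer = {0:r, 1:u, 4:q}
drop-orders for the pieces not yet dropped (sum over which currently-grounded one goes next):
  1 to go: {2} 1  {3} 1  {4} 1
  2 to go: {0,3} 1  {1,2} 1  {2,3} 2  {2,4} 2  {3,4} 2
  3 to go: {0,2,3} 3  {0,3,4} 3  {1,2,3} 3  {1,2,4} 3  {2,3,4} 6
  if 0:r drops first: 12 orders
  if 1:u drops first: 12 orders
  if 4:q drops first: 6 orders
heap linearizations: 30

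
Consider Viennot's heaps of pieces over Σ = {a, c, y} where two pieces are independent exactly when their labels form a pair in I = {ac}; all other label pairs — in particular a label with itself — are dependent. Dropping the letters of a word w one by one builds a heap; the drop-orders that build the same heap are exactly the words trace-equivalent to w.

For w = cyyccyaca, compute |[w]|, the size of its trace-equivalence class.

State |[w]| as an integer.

drop 0:c onto floor
drop 1:y onto {0:c}
drop 2:y onto {1:y}
drop 3:c onto {2:y}
drop 4:c onto {3:c}
drop 5:y onto {4:c}
drop 6:a onto {5:y}
drop 7:c onto {5:y}
drop 8:a onto {6:a}
ground layer = {0:c}
drop-orders for the pieces not yet dropped (sum over which currently-grounded one goes next):
  1 to go: {7} 1  {8} 1
  2 to go: {6,8} 1  {7,8} 2
  3 to go: {6,7,8} 3
  4 to go: {5,6,7,8} 3
  5 to go: {4,5,6,7,8} 3
  6 to go: {3,4,5,6,7,8} 3
  7 to go: {2,3,4,5,6,7,8} 3
  if 0:c drops first: 3 orders

3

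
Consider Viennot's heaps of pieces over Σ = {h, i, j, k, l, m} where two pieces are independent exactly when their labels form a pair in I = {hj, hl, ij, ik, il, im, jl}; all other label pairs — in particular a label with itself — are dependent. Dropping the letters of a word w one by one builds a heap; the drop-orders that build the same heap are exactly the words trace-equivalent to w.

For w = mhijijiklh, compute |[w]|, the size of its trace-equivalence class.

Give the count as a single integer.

#0=m has no predecessor
#1=h depends on [0:m]
#2=i depends on [1:h]
#3=j depends on [0:m]
#4=i depends on [2:i]
#5=j depends on [3:j]
#6=i depends on [4:i]
#7=k depends on [1:h, 5:j]
#8=l depends on [7:k]
#9=h depends on [6:i, 7:k]
sources: [0:m]
N(rest) = Σ N(rest − s) over sources s of rest; N(one piece) = 1:
  size 1 → [8]=1  [9]=1
  size 2 → [6,9]=1  [8,9]=2
  size 3 → [4,6,9]=1  [6,8,9]=3  [7,8,9]=2
  size 4 → [2,4,6,9]=1  [4,6,8,9]=4  [5,7,8,9]=2  [6,7,8,9]=5
  size 5 → [2,4,6,8,9]=5  [3,5,7,8,9]=2  [4,6,7,8,9]=9  [5,6,7,8,9]=7
  size 6 → [2,4,6,7,8,9]=14  [3,5,6,7,8,9]=9  [4,5,6,7,8,9]=16
  size 7 → [1,2,4,6,7,8,9]=14  [2,4,5,6,7,8,9]=30  [3,4,5,6,7,8,9]=25
  size 8 → [1,2,4,5,6,7,8,9]=44  [2,3,4,5,6,7,8,9]=55
  first=0(m) contributes 99

99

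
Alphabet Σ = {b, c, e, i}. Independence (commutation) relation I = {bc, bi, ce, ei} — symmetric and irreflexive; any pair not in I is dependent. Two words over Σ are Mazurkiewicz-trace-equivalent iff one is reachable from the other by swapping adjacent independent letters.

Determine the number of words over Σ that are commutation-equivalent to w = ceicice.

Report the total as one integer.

21

piece 0:c — minimal
piece 1:e — minimal
piece 2:i rests on {0:c}
piece 3:c rests on {2:i}
piece 4:i rests on {3:c}
piece 5:c rests on {4:i}
piece 6:e rests on {1:e}
minimal pieces: {0:c, 1:e}
ways to finish when only these pieces remain (= sum over removing one remaining piece with nothing left below it):
  1 left: {5}→1  {6}→1
  2 left: {1,6}→1  {4,5}→1  {5,6}→2
  3 left: {1,5,6}→3  {3,4,5}→1  {4,5,6}→3
  4 left: {1,4,5,6}→6  {2,3,4,5}→1  {3,4,5,6}→4
  5 left: {0,2,3,4,5}→1  {1,3,4,5,6}→10  {2,3,4,5,6}→5
  placing 0:c first → 15 extensions
  placing 1:e first → 6 extensions
total linear extensions = 21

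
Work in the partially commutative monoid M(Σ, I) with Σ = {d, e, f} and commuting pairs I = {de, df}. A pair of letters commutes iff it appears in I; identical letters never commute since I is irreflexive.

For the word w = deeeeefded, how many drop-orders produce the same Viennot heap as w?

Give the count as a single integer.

piece 0:d — minimal
piece 1:e — minimal
piece 2:e rests on {1:e}
piece 3:e rests on {2:e}
piece 4:e rests on {3:e}
piece 5:e rests on {4:e}
piece 6:f rests on {5:e}
piece 7:d rests on {0:d}
piece 8:e rests on {6:f}
piece 9:d rests on {7:d}
minimal pieces: {0:d, 1:e}
ways to finish when only these pieces remain (= sum over removing one remaining piece with nothing left below it):
  1 left: {8}→1  {9}→1
  2 left: {6,8}→1  {7,9}→1  {8,9}→2
  3 left: {0,7,9}→1  {5,6,8}→1  {6,8,9}→3  {7,8,9}→3
  4 left: {0,7,8,9}→4  {4,5,6,8}→1  {5,6,8,9}→4  {6,7,8,9}→6
  5 left: {0,6,7,8,9}→10  {3,4,5,6,8}→1  {4,5,6,8,9}→5  {5,6,7,8,9}→10
  6 left: {0,5,6,7,8,9}→20  {2,3,4,5,6,8}→1  {3,4,5,6,8,9}→6  {4,5,6,7,8,9}→15
  7 left: {0,4,5,6,7,8,9}→35  {1,2,3,4,5,6,8}→1  {2,3,4,5,6,8,9}→7  {3,4,5,6,7,8,9}→21
  8 left: {0,3,4,5,6,7,8,9}→56  {1,2,3,4,5,6,8,9}→8  {2,3,4,5,6,7,8,9}→28
  placing 0:d first → 36 extensions
  placing 1:e first → 84 extensions
total linear extensions = 120

120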